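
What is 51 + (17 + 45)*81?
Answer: 5073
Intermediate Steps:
51 + (17 + 45)*81 = 51 + 62*81 = 51 + 5022 = 5073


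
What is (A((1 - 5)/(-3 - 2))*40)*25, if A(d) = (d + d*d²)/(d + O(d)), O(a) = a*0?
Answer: 1640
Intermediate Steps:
O(a) = 0
A(d) = (d + d³)/d (A(d) = (d + d*d²)/(d + 0) = (d + d³)/d)
(A((1 - 5)/(-3 - 2))*40)*25 = ((1 + ((1 - 5)/(-3 - 2))²)*40)*25 = ((1 + (-4/(-5))²)*40)*25 = ((1 + (-4*(-⅕))²)*40)*25 = ((1 + (⅘)²)*40)*25 = ((1 + 16/25)*40)*25 = ((41/25)*40)*25 = (328/5)*25 = 1640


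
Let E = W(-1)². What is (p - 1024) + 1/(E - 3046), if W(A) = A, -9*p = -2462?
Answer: -6855313/9135 ≈ -750.44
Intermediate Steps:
p = 2462/9 (p = -⅑*(-2462) = 2462/9 ≈ 273.56)
E = 1 (E = (-1)² = 1)
(p - 1024) + 1/(E - 3046) = (2462/9 - 1024) + 1/(1 - 3046) = -6754/9 + 1/(-3045) = -6754/9 - 1/3045 = -6855313/9135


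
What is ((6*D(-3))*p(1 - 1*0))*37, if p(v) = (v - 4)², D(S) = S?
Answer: -5994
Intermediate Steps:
p(v) = (-4 + v)²
((6*D(-3))*p(1 - 1*0))*37 = ((6*(-3))*(-4 + (1 - 1*0))²)*37 = -18*(-4 + (1 + 0))²*37 = -18*(-4 + 1)²*37 = -18*(-3)²*37 = -18*9*37 = -162*37 = -5994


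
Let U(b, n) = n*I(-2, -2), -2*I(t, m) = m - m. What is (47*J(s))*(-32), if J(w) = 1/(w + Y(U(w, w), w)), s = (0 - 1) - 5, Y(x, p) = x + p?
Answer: 376/3 ≈ 125.33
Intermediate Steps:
I(t, m) = 0 (I(t, m) = -(m - m)/2 = -1/2*0 = 0)
U(b, n) = 0 (U(b, n) = n*0 = 0)
Y(x, p) = p + x
s = -6 (s = -1 - 5 = -6)
J(w) = 1/(2*w) (J(w) = 1/(w + (w + 0)) = 1/(w + w) = 1/(2*w))
(47*J(s))*(-32) = (47*((1/2)/(-6)))*(-32) = (47*((1/2)*(-1/6)))*(-32) = (47*(-1/12))*(-32) = -47/12*(-32) = 376/3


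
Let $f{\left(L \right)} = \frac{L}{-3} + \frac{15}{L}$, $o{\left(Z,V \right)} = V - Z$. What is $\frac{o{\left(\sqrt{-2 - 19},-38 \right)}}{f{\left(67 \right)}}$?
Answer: $\frac{3819}{2222} + \frac{201 i \sqrt{21}}{4444} \approx 1.7187 + 0.20727 i$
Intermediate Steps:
$f{\left(L \right)} = \frac{15}{L} - \frac{L}{3}$ ($f{\left(L \right)} = L \left(- \frac{1}{3}\right) + \frac{15}{L} = - \frac{L}{3} + \frac{15}{L} = \frac{15}{L} - \frac{L}{3}$)
$\frac{o{\left(\sqrt{-2 - 19},-38 \right)}}{f{\left(67 \right)}} = \frac{-38 - \sqrt{-2 - 19}}{\frac{15}{67} - \frac{67}{3}} = \frac{-38 - \sqrt{-21}}{15 \cdot \frac{1}{67} - \frac{67}{3}} = \frac{-38 - i \sqrt{21}}{\frac{15}{67} - \frac{67}{3}} = \frac{-38 - i \sqrt{21}}{- \frac{4444}{201}} = \left(-38 - i \sqrt{21}\right) \left(- \frac{201}{4444}\right) = \frac{3819}{2222} + \frac{201 i \sqrt{21}}{4444}$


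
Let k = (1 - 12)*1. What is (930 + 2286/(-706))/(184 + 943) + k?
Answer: -4048994/397831 ≈ -10.178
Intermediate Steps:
k = -11 (k = -11*1 = -11)
(930 + 2286/(-706))/(184 + 943) + k = (930 + 2286/(-706))/(184 + 943) - 11 = (930 + 2286*(-1/706))/1127 - 11 = (930 - 1143/353)*(1/1127) - 11 = (327147/353)*(1/1127) - 11 = 327147/397831 - 11 = -4048994/397831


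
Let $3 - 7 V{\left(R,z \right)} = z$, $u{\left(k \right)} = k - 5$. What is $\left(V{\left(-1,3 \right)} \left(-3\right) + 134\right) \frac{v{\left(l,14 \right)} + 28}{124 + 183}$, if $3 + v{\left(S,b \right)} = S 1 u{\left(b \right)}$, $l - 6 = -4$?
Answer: $\frac{5762}{307} \approx 18.769$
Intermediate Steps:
$l = 2$ ($l = 6 - 4 = 2$)
$u{\left(k \right)} = -5 + k$
$V{\left(R,z \right)} = \frac{3}{7} - \frac{z}{7}$
$v{\left(S,b \right)} = -3 + S \left(-5 + b\right)$ ($v{\left(S,b \right)} = -3 + S 1 \left(-5 + b\right) = -3 + S \left(-5 + b\right)$)
$\left(V{\left(-1,3 \right)} \left(-3\right) + 134\right) \frac{v{\left(l,14 \right)} + 28}{124 + 183} = \left(\left(\frac{3}{7} - \frac{3}{7}\right) \left(-3\right) + 134\right) \frac{\left(-3 + 2 \left(-5 + 14\right)\right) + 28}{124 + 183} = \left(\left(\frac{3}{7} - \frac{3}{7}\right) \left(-3\right) + 134\right) \frac{\left(-3 + 2 \cdot 9\right) + 28}{307} = \left(0 \left(-3\right) + 134\right) \left(\left(-3 + 18\right) + 28\right) \frac{1}{307} = \left(0 + 134\right) \left(15 + 28\right) \frac{1}{307} = 134 \cdot 43 \cdot \frac{1}{307} = 134 \cdot \frac{43}{307} = \frac{5762}{307}$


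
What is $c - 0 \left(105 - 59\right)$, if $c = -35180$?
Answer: $-35180$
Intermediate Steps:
$c - 0 \left(105 - 59\right) = -35180 - 0 \left(105 - 59\right) = -35180 - 0 \cdot 46 = -35180 - 0 = -35180 + 0 = -35180$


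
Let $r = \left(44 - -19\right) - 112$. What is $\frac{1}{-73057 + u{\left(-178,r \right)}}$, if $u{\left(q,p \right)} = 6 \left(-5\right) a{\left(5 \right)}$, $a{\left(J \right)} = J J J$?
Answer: $- \frac{1}{76807} \approx -1.302 \cdot 10^{-5}$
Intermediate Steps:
$a{\left(J \right)} = J^{3}$ ($a{\left(J \right)} = J^{2} J = J^{3}$)
$r = -49$ ($r = \left(44 + 19\right) - 112 = 63 - 112 = -49$)
$u{\left(q,p \right)} = -3750$ ($u{\left(q,p \right)} = 6 \left(-5\right) 5^{3} = \left(-30\right) 125 = -3750$)
$\frac{1}{-73057 + u{\left(-178,r \right)}} = \frac{1}{-73057 - 3750} = \frac{1}{-76807} = - \frac{1}{76807}$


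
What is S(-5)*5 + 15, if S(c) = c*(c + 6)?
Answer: -10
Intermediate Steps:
S(c) = c*(6 + c)
S(-5)*5 + 15 = -5*(6 - 5)*5 + 15 = -5*1*5 + 15 = -5*5 + 15 = -25 + 15 = -10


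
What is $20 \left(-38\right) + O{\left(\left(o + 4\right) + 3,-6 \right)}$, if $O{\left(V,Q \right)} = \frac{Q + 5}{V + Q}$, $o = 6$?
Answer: $- \frac{5321}{7} \approx -760.14$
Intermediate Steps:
$O{\left(V,Q \right)} = \frac{5 + Q}{Q + V}$
$20 \left(-38\right) + O{\left(\left(o + 4\right) + 3,-6 \right)} = 20 \left(-38\right) + \frac{5 - 6}{-6 + \left(\left(6 + 4\right) + 3\right)} = -760 + \frac{1}{-6 + \left(10 + 3\right)} \left(-1\right) = -760 + \frac{1}{-6 + 13} \left(-1\right) = -760 + \frac{1}{7} \left(-1\right) = -760 - \frac{1}{7} = - \frac{5321}{7}$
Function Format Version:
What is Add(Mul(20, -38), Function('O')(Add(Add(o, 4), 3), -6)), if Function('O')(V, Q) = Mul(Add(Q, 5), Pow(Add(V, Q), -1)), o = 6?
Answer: Rational(-5321, 7) ≈ -760.14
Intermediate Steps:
Function('O')(V, Q) = Mul(Pow(Add(Q, V), -1), Add(5, Q)) (Function('O')(V, Q) = Mul(Add(5, Q), Pow(Add(Q, V), -1)) = Mul(Pow(Add(Q, V), -1), Add(5, Q)))
Add(Mul(20, -38), Function('O')(Add(Add(o, 4), 3), -6)) = Add(Mul(20, -38), Mul(Pow(Add(-6, Add(Add(6, 4), 3)), -1), Add(5, -6))) = Add(-760, Mul(Pow(Add(-6, Add(10, 3)), -1), -1)) = Add(-760, Mul(Pow(Add(-6, 13), -1), -1)) = Add(-760, Mul(Pow(7, -1), -1)) = Add(-760, Mul(Rational(1, 7), -1)) = Add(-760, Rational(-1, 7)) = Rational(-5321, 7)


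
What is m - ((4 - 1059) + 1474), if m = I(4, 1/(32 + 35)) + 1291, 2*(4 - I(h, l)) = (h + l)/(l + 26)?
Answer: 3053467/3486 ≈ 875.92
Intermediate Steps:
I(h, l) = 4 - (h + l)/(2*(26 + l)) (I(h, l) = 4 - (h + l)/(2*(l + 26)) = 4 - (h + l)/(2*(26 + l)))
m = 4514101/3486 (m = (208 - 1*4 + 7/(32 + 35))/(2*(26 + 1/(32 + 35))) + 1291 = (208 - 4 + 7/67)/(2*(26 + 1/67)) + 1291 = (208 - 4 + 7*(1/67))/(2*(26 + 1/67)) + 1291 = (208 - 4 + 7/67)/(2*(1743/67)) + 1291 = (½)*(67/1743)*(13675/67) + 1291 = 13675/3486 + 1291 = 4514101/3486 ≈ 1294.9)
m - ((4 - 1059) + 1474) = 4514101/3486 - ((4 - 1059) + 1474) = 4514101/3486 - (-1055 + 1474) = 4514101/3486 - 1*419 = 4514101/3486 - 419 = 3053467/3486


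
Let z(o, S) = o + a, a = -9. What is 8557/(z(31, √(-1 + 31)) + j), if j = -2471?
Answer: -8557/2449 ≈ -3.4941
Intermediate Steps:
z(o, S) = -9 + o (z(o, S) = o - 9 = -9 + o)
8557/(z(31, √(-1 + 31)) + j) = 8557/((-9 + 31) - 2471) = 8557/(22 - 2471) = 8557/(-2449) = 8557*(-1/2449) = -8557/2449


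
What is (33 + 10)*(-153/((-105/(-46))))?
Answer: -100878/35 ≈ -2882.2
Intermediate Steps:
(33 + 10)*(-153/((-105/(-46)))) = 43*(-153/((-105*(-1/46)))) = 43*(-153/105/46) = 43*(-153*46/105) = 43*(-2346/35) = -100878/35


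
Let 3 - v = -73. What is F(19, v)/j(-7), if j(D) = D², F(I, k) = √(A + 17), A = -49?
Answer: 4*I*√2/49 ≈ 0.11545*I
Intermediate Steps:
v = 76 (v = 3 - 1*(-73) = 3 + 73 = 76)
F(I, k) = 4*I*√2 (F(I, k) = √(-49 + 17) = √(-32) = 4*I*√2)
F(19, v)/j(-7) = (4*I*√2)/((-7)²) = (4*I*√2)/49 = (4*I*√2)*(1/49) = 4*I*√2/49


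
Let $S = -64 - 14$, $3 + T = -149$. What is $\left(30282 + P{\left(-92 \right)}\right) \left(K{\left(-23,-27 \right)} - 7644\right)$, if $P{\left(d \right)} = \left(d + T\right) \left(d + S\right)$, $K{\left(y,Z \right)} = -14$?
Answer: $-549553396$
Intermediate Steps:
$T = -152$ ($T = -3 - 149 = -152$)
$S = -78$
$P{\left(d \right)} = \left(-152 + d\right) \left(-78 + d\right)$ ($P{\left(d \right)} = \left(d - 152\right) \left(d - 78\right) = \left(-152 + d\right) \left(-78 + d\right)$)
$\left(30282 + P{\left(-92 \right)}\right) \left(K{\left(-23,-27 \right)} - 7644\right) = \left(30282 + \left(11856 + \left(-92\right)^{2} - -21160\right)\right) \left(-14 - 7644\right) = \left(30282 + \left(11856 + 8464 + 21160\right)\right) \left(-7658\right) = \left(30282 + 41480\right) \left(-7658\right) = 71762 \left(-7658\right) = -549553396$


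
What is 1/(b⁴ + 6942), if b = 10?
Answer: 1/16942 ≈ 5.9025e-5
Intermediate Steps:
1/(b⁴ + 6942) = 1/(10⁴ + 6942) = 1/(10000 + 6942) = 1/16942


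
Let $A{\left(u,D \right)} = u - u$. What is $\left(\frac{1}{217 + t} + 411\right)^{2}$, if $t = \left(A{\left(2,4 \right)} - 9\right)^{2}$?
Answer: $\frac{15001105441}{88804} \approx 1.6892 \cdot 10^{5}$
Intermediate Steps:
$A{\left(u,D \right)} = 0$
$t = 81$ ($t = \left(0 - 9\right)^{2} = \left(-9\right)^{2} = 81$)
$\left(\frac{1}{217 + t} + 411\right)^{2} = \left(\frac{1}{217 + 81} + 411\right)^{2} = \left(\frac{1}{298} + 411\right)^{2} = \left(\frac{122479}{298}\right)^{2} = \frac{15001105441}{88804}$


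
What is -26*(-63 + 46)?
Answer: 442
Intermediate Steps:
-26*(-63 + 46) = -26*(-17) = 442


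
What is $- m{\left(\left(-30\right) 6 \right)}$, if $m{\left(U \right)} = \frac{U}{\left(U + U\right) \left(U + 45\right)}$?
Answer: $\frac{1}{270} \approx 0.0037037$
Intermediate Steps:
$m{\left(U \right)} = \frac{1}{2 \left(45 + U\right)}$ ($m{\left(U \right)} = \frac{U}{2 U \left(45 + U\right)} = U \frac{1}{2 U \left(45 + U\right)} = \frac{1}{2 \left(45 + U\right)}$)
$- m{\left(\left(-30\right) 6 \right)} = - \frac{1}{2 \left(45 - 180\right)} = - \frac{1}{2 \left(-135\right)} = - \frac{-1}{2 \cdot 135} = \left(-1\right) \left(- \frac{1}{270}\right) = \frac{1}{270}$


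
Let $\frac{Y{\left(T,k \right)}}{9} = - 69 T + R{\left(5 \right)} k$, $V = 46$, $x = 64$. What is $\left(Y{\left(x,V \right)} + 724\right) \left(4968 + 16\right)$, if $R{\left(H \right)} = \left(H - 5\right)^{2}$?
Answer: $-194475680$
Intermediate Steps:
$R{\left(H \right)} = \left(-5 + H\right)^{2}$
$Y{\left(T,k \right)} = - 621 T$ ($Y{\left(T,k \right)} = 9 \left(- 69 T + \left(-5 + 5\right)^{2} k\right) = 9 \left(- 69 T + 0^{2} k\right) = 9 \left(- 69 T + 0 k\right) = 9 \left(- 69 T + 0\right) = 9 \left(- 69 T\right) = - 621 T$)
$\left(Y{\left(x,V \right)} + 724\right) \left(4968 + 16\right) = \left(\left(-621\right) 64 + 724\right) \left(4968 + 16\right) = \left(-39744 + 724\right) 4984 = \left(-39020\right) 4984 = -194475680$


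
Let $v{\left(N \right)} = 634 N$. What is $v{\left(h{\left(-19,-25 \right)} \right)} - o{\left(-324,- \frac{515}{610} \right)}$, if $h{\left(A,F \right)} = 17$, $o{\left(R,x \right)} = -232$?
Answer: $11010$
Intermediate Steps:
$v{\left(h{\left(-19,-25 \right)} \right)} - o{\left(-324,- \frac{515}{610} \right)} = 634 \cdot 17 - -232 = 10778 + 232 = 11010$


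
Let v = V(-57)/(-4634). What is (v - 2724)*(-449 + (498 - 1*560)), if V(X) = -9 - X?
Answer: 460741836/331 ≈ 1.3920e+6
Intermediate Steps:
v = -24/2317 (v = (-9 - 1*(-57))/(-4634) = (-9 + 57)*(-1/4634) = 48*(-1/4634) = -24/2317 ≈ -0.010358)
(v - 2724)*(-449 + (498 - 1*560)) = (-24/2317 - 2724)*(-449 + (498 - 1*560)) = -6311532*(-449 + (498 - 560))/2317 = -6311532*(-449 - 62)/2317 = -6311532/2317*(-511) = 460741836/331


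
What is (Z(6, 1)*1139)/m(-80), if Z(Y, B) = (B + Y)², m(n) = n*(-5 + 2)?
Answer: 55811/240 ≈ 232.55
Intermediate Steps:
m(n) = -3*n (m(n) = n*(-3) = -3*n)
(Z(6, 1)*1139)/m(-80) = ((1 + 6)²*1139)/((-3*(-80))) = (7²*1139)/240 = (49*1139)*(1/240) = 55811*(1/240) = 55811/240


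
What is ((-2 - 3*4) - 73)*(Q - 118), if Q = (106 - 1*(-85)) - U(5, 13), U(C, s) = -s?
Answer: -7482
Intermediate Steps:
Q = 204 (Q = (106 - 1*(-85)) - (-1)*13 = (106 + 85) - 1*(-13) = 191 + 13 = 204)
((-2 - 3*4) - 73)*(Q - 118) = ((-2 - 3*4) - 73)*(204 - 118) = ((-2 - 12) - 73)*86 = (-14 - 73)*86 = -87*86 = -7482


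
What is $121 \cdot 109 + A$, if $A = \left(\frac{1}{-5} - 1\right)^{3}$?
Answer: $\frac{1648409}{125} \approx 13187.0$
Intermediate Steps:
$A = - \frac{216}{125}$ ($A = \left(- \frac{1}{5} - 1\right)^{3} = \left(- \frac{6}{5}\right)^{3} = - \frac{216}{125} \approx -1.728$)
$121 \cdot 109 + A = 121 \cdot 109 - \frac{216}{125} = 13189 - \frac{216}{125} = \frac{1648409}{125}$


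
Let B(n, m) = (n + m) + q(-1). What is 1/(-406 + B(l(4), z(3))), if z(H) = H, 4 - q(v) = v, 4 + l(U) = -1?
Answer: -1/403 ≈ -0.0024814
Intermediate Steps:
l(U) = -5 (l(U) = -4 - 1 = -5)
q(v) = 4 - v
B(n, m) = 5 + m + n (B(n, m) = (n + m) + (4 - 1*(-1)) = (m + n) + (4 + 1) = (m + n) + 5 = 5 + m + n)
1/(-406 + B(l(4), z(3))) = 1/(-406 + (5 + 3 - 5)) = 1/(-406 + 3) = 1/(-403) = -1/403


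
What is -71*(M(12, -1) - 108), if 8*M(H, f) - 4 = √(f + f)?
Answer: 15265/2 - 71*I*√2/8 ≈ 7632.5 - 12.551*I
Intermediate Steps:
M(H, f) = ½ + √2*√f/8 (M(H, f) = ½ + √(f + f)/8 = ½ + √(2*f)/8 = ½ + (√2*√f)/8 = ½ + √2*√f/8)
-71*(M(12, -1) - 108) = -71*((½ + √2*√(-1)/8) - 108) = -71*((½ + √2*I/8) - 108) = -71*((½ + I*√2/8) - 108) = -71*(-215/2 + I*√2/8) = 15265/2 - 71*I*√2/8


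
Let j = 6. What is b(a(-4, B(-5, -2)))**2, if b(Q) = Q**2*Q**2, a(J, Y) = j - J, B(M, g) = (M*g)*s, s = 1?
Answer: 100000000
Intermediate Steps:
B(M, g) = M*g (B(M, g) = (M*g)*1 = M*g)
a(J, Y) = 6 - J
b(Q) = Q**4
b(a(-4, B(-5, -2)))**2 = ((6 - 1*(-4))**4)**2 = ((6 + 4)**4)**2 = (10**4)**2 = 10000**2 = 100000000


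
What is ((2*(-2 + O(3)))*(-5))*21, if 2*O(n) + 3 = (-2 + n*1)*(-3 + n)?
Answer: 735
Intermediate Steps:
O(n) = -3/2 + (-3 + n)*(-2 + n)/2 (O(n) = -3/2 + ((-2 + n*1)*(-3 + n))/2 = -3/2 + ((-2 + n)*(-3 + n))/2 = -3/2 + ((-3 + n)*(-2 + n))/2 = -3/2 + (-3 + n)*(-2 + n)/2)
((2*(-2 + O(3)))*(-5))*21 = ((2*(-2 + (3/2 + (1/2)*3**2 - 5/2*3)))*(-5))*21 = ((2*(-2 + (3/2 + (1/2)*9 - 15/2)))*(-5))*21 = ((2*(-2 + (3/2 + 9/2 - 15/2)))*(-5))*21 = ((2*(-2 - 3/2))*(-5))*21 = ((2*(-7/2))*(-5))*21 = -7*(-5)*21 = 35*21 = 735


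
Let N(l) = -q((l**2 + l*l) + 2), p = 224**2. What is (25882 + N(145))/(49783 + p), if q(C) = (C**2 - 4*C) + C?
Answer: -1768218666/99959 ≈ -17689.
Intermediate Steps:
p = 50176
q(C) = C**2 - 3*C
N(l) = -(-1 + 2*l**2)*(2 + 2*l**2) (N(l) = -((l**2 + l*l) + 2)*(-3 + ((l**2 + l*l) + 2)) = -((l**2 + l**2) + 2)*(-3 + ((l**2 + l**2) + 2)) = -(2*l**2 + 2)*(-3 + (2*l**2 + 2)) = -(2 + 2*l**2)*(-3 + (2 + 2*l**2)) = -(2 + 2*l**2)*(-1 + 2*l**2) = -(-1 + 2*l**2)*(2 + 2*l**2))
(25882 + N(145))/(49783 + p) = (25882 + (2 - 4*145**4 - 2*145**2))/(49783 + 50176) = (25882 + (2 - 4*442050625 - 2*21025))/99959 = (25882 + (2 - 1768202500 - 42050))*(1/99959) = (25882 - 1768244548)*(1/99959) = -1768218666*1/99959 = -1768218666/99959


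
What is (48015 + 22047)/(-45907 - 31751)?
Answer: -11677/12943 ≈ -0.90219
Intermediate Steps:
(48015 + 22047)/(-45907 - 31751) = 70062/(-77658) = 70062*(-1/77658) = -11677/12943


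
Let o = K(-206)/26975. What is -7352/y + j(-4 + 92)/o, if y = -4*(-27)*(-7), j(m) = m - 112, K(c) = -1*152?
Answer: 15329747/3591 ≈ 4268.9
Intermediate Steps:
K(c) = -152
j(m) = -112 + m
y = -756 (y = 108*(-7) = -756)
o = -152/26975 ≈ -0.0056348
-7352/y + j(-4 + 92)/o = -7352/(-756) + (-112 + (-4 + 92))/(-152/26975) = -7352*(-1/756) + (-112 + 88)*(-26975/152) = 1838/189 - 24*(-26975/152) = 1838/189 + 80925/19 = 15329747/3591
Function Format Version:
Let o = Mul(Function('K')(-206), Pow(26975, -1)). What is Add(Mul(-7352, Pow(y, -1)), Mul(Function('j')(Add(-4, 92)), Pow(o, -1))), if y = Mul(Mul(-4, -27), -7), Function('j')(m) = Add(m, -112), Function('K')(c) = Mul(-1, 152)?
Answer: Rational(15329747, 3591) ≈ 4268.9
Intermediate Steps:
Function('K')(c) = -152
Function('j')(m) = Add(-112, m)
y = -756 (y = Mul(108, -7) = -756)
o = Rational(-152, 26975) (o = Mul(-152, Pow(26975, -1)) = Mul(-152, Rational(1, 26975)) = Rational(-152, 26975) ≈ -0.0056348)
Add(Mul(-7352, Pow(y, -1)), Mul(Function('j')(Add(-4, 92)), Pow(o, -1))) = Add(Mul(-7352, Pow(-756, -1)), Mul(Add(-112, Add(-4, 92)), Pow(Rational(-152, 26975), -1))) = Add(Mul(-7352, Rational(-1, 756)), Mul(Add(-112, 88), Rational(-26975, 152))) = Add(Rational(1838, 189), Mul(-24, Rational(-26975, 152))) = Add(Rational(1838, 189), Rational(80925, 19)) = Rational(15329747, 3591)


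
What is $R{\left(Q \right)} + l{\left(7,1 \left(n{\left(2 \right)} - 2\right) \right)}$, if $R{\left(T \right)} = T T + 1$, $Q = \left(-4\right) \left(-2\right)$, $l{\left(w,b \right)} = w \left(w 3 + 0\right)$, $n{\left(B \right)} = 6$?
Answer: $212$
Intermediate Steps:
$l{\left(w,b \right)} = 3 w^{2}$ ($l{\left(w,b \right)} = w \left(3 w + 0\right) = w 3 w = 3 w^{2}$)
$Q = 8$
$R{\left(T \right)} = 1 + T^{2}$ ($R{\left(T \right)} = T^{2} + 1 = 1 + T^{2}$)
$R{\left(Q \right)} + l{\left(7,1 \left(n{\left(2 \right)} - 2\right) \right)} = \left(1 + 8^{2}\right) + 3 \cdot 7^{2} = \left(1 + 64\right) + 3 \cdot 49 = 65 + 147 = 212$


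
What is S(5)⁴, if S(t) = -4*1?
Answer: 256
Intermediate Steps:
S(t) = -4
S(5)⁴ = (-4)⁴ = 256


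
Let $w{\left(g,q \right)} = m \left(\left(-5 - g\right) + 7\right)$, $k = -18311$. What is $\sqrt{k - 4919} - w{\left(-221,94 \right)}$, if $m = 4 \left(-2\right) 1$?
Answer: $1784 + i \sqrt{23230} \approx 1784.0 + 152.41 i$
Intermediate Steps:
$m = -8$ ($m = \left(-8\right) 1 = -8$)
$w{\left(g,q \right)} = -16 + 8 g$ ($w{\left(g,q \right)} = - 8 \left(\left(-5 - g\right) + 7\right) = - 8 \left(2 - g\right) = -16 + 8 g$)
$\sqrt{k - 4919} - w{\left(-221,94 \right)} = \sqrt{-18311 - 4919} - \left(-16 + 8 \left(-221\right)\right) = \sqrt{-23230} - \left(-16 - 1768\right) = i \sqrt{23230} - -1784 = i \sqrt{23230} + 1784 = 1784 + i \sqrt{23230}$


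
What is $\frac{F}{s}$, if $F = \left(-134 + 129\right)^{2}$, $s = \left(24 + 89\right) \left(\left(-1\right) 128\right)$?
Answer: $- \frac{25}{14464} \approx -0.0017284$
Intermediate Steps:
$s = -14464$ ($s = 113 \left(-128\right) = -14464$)
$F = 25$ ($F = \left(-5\right)^{2} = 25$)
$\frac{F}{s} = \frac{25}{-14464} = 25 \left(- \frac{1}{14464}\right) = - \frac{25}{14464}$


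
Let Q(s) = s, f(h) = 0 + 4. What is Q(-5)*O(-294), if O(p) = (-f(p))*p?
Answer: -5880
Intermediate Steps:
f(h) = 4
O(p) = -4*p (O(p) = (-1*4)*p = -4*p)
Q(-5)*O(-294) = -(-20)*(-294) = -5*1176 = -5880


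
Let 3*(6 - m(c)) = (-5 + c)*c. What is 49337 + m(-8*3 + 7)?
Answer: 147655/3 ≈ 49218.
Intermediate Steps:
m(c) = 6 - c*(-5 + c)/3 (m(c) = 6 - (-5 + c)*c/3 = 6 - c*(-5 + c)/3)
49337 + m(-8*3 + 7) = 49337 + (6 - (-8*3 + 7)²/3 + 5*(-8*3 + 7)/3) = 49337 + (6 - (-2*12 + 7)²/3 + 5*(-2*12 + 7)/3) = 49337 + (6 - (-24 + 7)²/3 + 5*(-24 + 7)/3) = 49337 + (6 - ⅓*(-17)² + (5/3)*(-17)) = 49337 + (6 - ⅓*289 - 85/3) = 49337 + (6 - 289/3 - 85/3) = 49337 - 356/3 = 147655/3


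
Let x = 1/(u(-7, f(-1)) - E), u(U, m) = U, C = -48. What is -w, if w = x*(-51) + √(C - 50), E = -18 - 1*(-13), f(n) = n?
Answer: -51/2 - 7*I*√2 ≈ -25.5 - 9.8995*I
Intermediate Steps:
E = -5 (E = -18 + 13 = -5)
x = -½ (x = 1/(-7 - 1*(-5)) = 1/(-7 + 5) = 1/(-2) = -½ ≈ -0.50000)
w = 51/2 + 7*I*√2 (w = -½*(-51) + √(-48 - 50) = 51/2 + √(-98) = 51/2 + 7*I*√2 ≈ 25.5 + 9.8995*I)
-w = -(51/2 + 7*I*√2) = -51/2 - 7*I*√2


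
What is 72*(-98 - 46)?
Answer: -10368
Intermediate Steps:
72*(-98 - 46) = 72*(-144) = -10368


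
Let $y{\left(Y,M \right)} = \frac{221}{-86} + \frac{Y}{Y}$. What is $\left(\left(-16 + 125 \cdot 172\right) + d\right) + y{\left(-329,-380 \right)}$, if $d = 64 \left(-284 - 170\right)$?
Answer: $- \frac{651327}{86} \approx -7573.6$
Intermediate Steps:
$y{\left(Y,M \right)} = - \frac{135}{86}$ ($y{\left(Y,M \right)} = 221 \left(- \frac{1}{86}\right) + 1 = - \frac{221}{86} + 1 = - \frac{135}{86}$)
$d = -29056$ ($d = 64 \left(-454\right) = -29056$)
$\left(\left(-16 + 125 \cdot 172\right) + d\right) + y{\left(-329,-380 \right)} = \left(\left(-16 + 125 \cdot 172\right) - 29056\right) - \frac{135}{86} = \left(\left(-16 + 21500\right) - 29056\right) - \frac{135}{86} = \left(21484 - 29056\right) - \frac{135}{86} = -7572 - \frac{135}{86} = - \frac{651327}{86}$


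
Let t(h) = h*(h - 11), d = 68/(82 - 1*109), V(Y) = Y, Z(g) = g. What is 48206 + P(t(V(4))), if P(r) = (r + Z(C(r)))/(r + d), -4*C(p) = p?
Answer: 39722311/824 ≈ 48207.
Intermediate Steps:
C(p) = -p/4
d = -68/27 (d = 68/(82 - 109) = 68/(-27) = 68*(-1/27) = -68/27 ≈ -2.5185)
t(h) = h*(-11 + h)
P(r) = 3*r/(4*(-68/27 + r)) (P(r) = (r - r/4)/(r - 68/27) = (3*r/4)/(-68/27 + r) = 3*r/(4*(-68/27 + r)))
48206 + P(t(V(4))) = 48206 + 81*(4*(-11 + 4))/(4*(-68 + 27*(4*(-11 + 4)))) = 48206 + 81*(4*(-7))/(4*(-68 + 27*(4*(-7)))) = 48206 + (81/4)*(-28)/(-68 + 27*(-28)) = 48206 + (81/4)*(-28)/(-68 - 756) = 48206 + (81/4)*(-28)/(-824) = 48206 + (81/4)*(-28)*(-1/824) = 48206 + 567/824 = 39722311/824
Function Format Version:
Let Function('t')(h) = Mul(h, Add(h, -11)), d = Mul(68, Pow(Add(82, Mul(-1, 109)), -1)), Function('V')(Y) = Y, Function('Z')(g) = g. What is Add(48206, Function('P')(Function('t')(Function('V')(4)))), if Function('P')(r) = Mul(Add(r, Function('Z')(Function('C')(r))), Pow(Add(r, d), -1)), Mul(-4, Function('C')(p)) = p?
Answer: Rational(39722311, 824) ≈ 48207.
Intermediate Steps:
Function('C')(p) = Mul(Rational(-1, 4), p)
d = Rational(-68, 27) (d = Mul(68, Pow(Add(82, -109), -1)) = Mul(68, Pow(-27, -1)) = Mul(68, Rational(-1, 27)) = Rational(-68, 27) ≈ -2.5185)
Function('t')(h) = Mul(h, Add(-11, h))
Function('P')(r) = Mul(Rational(3, 4), r, Pow(Add(Rational(-68, 27), r), -1)) (Function('P')(r) = Mul(Add(r, Mul(Rational(-1, 4), r)), Pow(Add(r, Rational(-68, 27)), -1)) = Mul(Mul(Rational(3, 4), r), Pow(Add(Rational(-68, 27), r), -1)) = Mul(Rational(3, 4), r, Pow(Add(Rational(-68, 27), r), -1)))
Add(48206, Function('P')(Function('t')(Function('V')(4)))) = Add(48206, Mul(Rational(81, 4), Mul(4, Add(-11, 4)), Pow(Add(-68, Mul(27, Mul(4, Add(-11, 4)))), -1))) = Add(48206, Mul(Rational(81, 4), Mul(4, -7), Pow(Add(-68, Mul(27, Mul(4, -7))), -1))) = Add(48206, Mul(Rational(81, 4), -28, Pow(Add(-68, Mul(27, -28)), -1))) = Add(48206, Mul(Rational(81, 4), -28, Pow(Add(-68, -756), -1))) = Add(48206, Mul(Rational(81, 4), -28, Pow(-824, -1))) = Add(48206, Mul(Rational(81, 4), -28, Rational(-1, 824))) = Add(48206, Rational(567, 824)) = Rational(39722311, 824)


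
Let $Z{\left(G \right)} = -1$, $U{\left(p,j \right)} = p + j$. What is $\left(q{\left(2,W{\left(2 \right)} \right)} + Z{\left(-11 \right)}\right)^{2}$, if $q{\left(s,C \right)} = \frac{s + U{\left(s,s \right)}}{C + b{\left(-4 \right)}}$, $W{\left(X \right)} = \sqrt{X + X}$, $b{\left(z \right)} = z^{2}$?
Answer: $\frac{4}{9} \approx 0.44444$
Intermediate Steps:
$U{\left(p,j \right)} = j + p$
$W{\left(X \right)} = \sqrt{2} \sqrt{X}$ ($W{\left(X \right)} = \sqrt{2 X} = \sqrt{2} \sqrt{X}$)
$q{\left(s,C \right)} = \frac{3 s}{16 + C}$ ($q{\left(s,C \right)} = \frac{s + \left(s + s\right)}{C + \left(-4\right)^{2}} = \frac{s + 2 s}{C + 16} = \frac{3 s}{16 + C}$)
$\left(q{\left(2,W{\left(2 \right)} \right)} + Z{\left(-11 \right)}\right)^{2} = \left(3 \cdot 2 \frac{1}{16 + \sqrt{2} \sqrt{2}} - 1\right)^{2} = \left(3 \cdot 2 \frac{1}{16 + 2} - 1\right)^{2} = \left(3 \cdot 2 \cdot \frac{1}{18} - 1\right)^{2} = \left(\frac{1}{3} - 1\right)^{2} = \left(- \frac{2}{3}\right)^{2} = \frac{4}{9}$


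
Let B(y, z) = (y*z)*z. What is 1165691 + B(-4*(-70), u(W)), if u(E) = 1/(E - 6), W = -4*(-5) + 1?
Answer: 52456151/45 ≈ 1.1657e+6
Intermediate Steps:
W = 21 (W = 20 + 1 = 21)
u(E) = 1/(-6 + E)
B(y, z) = y*z²
1165691 + B(-4*(-70), u(W)) = 1165691 + (-4*(-70))*(1/(-6 + 21))² = 1165691 + 280*(1/15)² = 1165691 + 280*(1/225) = 1165691 + 56/45 = 52456151/45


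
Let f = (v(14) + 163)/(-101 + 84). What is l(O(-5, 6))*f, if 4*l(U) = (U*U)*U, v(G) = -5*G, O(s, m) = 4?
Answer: -1488/17 ≈ -87.529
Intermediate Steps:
l(U) = U³/4 (l(U) = ((U*U)*U)/4 = (U²*U)/4 = U³/4)
f = -93/17 (f = (-5*14 + 163)/(-101 + 84) = (-70 + 163)/(-17) = 93*(-1/17) = -93/17 ≈ -5.4706)
l(O(-5, 6))*f = ((¼)*4³)*(-93/17) = ((¼)*64)*(-93/17) = 16*(-93/17) = -1488/17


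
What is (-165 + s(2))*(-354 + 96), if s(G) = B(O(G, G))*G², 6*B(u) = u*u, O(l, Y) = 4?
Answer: 39818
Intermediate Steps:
B(u) = u²/6 (B(u) = (u*u)/6 = u²/6)
s(G) = 8*G²/3 (s(G) = ((⅙)*4²)*G² = ((⅙)*16)*G² = 8*G²/3)
(-165 + s(2))*(-354 + 96) = (-165 + (8/3)*2²)*(-354 + 96) = (-165 + (8/3)*4)*(-258) = (-165 + 32/3)*(-258) = -463/3*(-258) = 39818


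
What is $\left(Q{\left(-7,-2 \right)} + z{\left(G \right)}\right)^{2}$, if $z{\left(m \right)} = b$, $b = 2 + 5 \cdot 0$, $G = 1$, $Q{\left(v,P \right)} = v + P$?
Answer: $49$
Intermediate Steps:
$Q{\left(v,P \right)} = P + v$
$b = 2$ ($b = 2 + 0 = 2$)
$z{\left(m \right)} = 2$
$\left(Q{\left(-7,-2 \right)} + z{\left(G \right)}\right)^{2} = \left(\left(-2 - 7\right) + 2\right)^{2} = \left(-9 + 2\right)^{2} = \left(-7\right)^{2} = 49$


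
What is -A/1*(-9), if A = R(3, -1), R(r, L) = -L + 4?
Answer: 45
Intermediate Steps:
R(r, L) = 4 - L
A = 5 (A = 4 - 1*(-1) = 4 + 1 = 5)
-A/1*(-9) = -5/1*(-9) = -5*(-9) = 45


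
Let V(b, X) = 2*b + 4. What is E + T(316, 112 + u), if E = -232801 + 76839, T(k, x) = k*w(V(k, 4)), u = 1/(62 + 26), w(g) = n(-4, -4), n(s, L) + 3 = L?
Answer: -158174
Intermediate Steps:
V(b, X) = 4 + 2*b
n(s, L) = -3 + L
w(g) = -7 (w(g) = -3 - 4 = -7)
u = 1/88 ≈ 0.011364
T(k, x) = -7*k (T(k, x) = k*(-7) = -7*k)
E = -155962
E + T(316, 112 + u) = -155962 - 7*316 = -155962 - 2212 = -158174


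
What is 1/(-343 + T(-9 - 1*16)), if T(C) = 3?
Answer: -1/340 ≈ -0.0029412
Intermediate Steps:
1/(-343 + T(-9 - 1*16)) = 1/(-343 + 3) = 1/(-340) = -1/340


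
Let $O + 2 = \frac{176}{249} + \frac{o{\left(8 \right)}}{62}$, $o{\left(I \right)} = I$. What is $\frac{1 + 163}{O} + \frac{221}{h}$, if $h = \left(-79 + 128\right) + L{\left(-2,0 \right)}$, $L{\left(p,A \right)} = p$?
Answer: $- \frac{28756073}{211171} \approx -136.17$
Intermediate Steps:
$h = 47$ ($h = \left(-79 + 128\right) - 2 = 49 - 2 = 47$)
$O = - \frac{8986}{7719}$ ($O = -2 + \left(\frac{176}{249} + \frac{8}{62}\right) = -2 + \left(176 \cdot \frac{1}{249} + 8 \cdot \frac{1}{62}\right) = -2 + \left(\frac{176}{249} + \frac{4}{31}\right) = -2 + \frac{6452}{7719} = - \frac{8986}{7719} \approx -1.1641$)
$\frac{1 + 163}{O} + \frac{221}{h} = \frac{1 + 163}{- \frac{8986}{7719}} + \frac{221}{47} = 164 \left(- \frac{7719}{8986}\right) + 221 \cdot \frac{1}{47} = - \frac{632958}{4493} + \frac{221}{47} = - \frac{28756073}{211171}$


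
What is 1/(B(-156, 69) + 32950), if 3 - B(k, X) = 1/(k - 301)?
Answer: 457/15059522 ≈ 3.0346e-5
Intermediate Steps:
B(k, X) = 3 - 1/(-301 + k) (B(k, X) = 3 - 1/(k - 301) = 3 - 1/(-301 + k))
1/(B(-156, 69) + 32950) = 1/((-904 + 3*(-156))/(-301 - 156) + 32950) = 1/((-904 - 468)/(-457) + 32950) = 1/(-1/457*(-1372) + 32950) = 1/(1372/457 + 32950) = 1/(15059522/457) = 457/15059522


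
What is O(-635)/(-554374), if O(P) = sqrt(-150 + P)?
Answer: -I*sqrt(785)/554374 ≈ -5.054e-5*I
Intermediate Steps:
O(-635)/(-554374) = sqrt(-150 - 635)/(-554374) = sqrt(-785)*(-1/554374) = (I*sqrt(785))*(-1/554374) = -I*sqrt(785)/554374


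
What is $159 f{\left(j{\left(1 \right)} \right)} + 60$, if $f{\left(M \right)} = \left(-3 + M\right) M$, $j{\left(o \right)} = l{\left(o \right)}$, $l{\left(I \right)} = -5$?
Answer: $6420$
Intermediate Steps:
$j{\left(o \right)} = -5$
$f{\left(M \right)} = M \left(-3 + M\right)$
$159 f{\left(j{\left(1 \right)} \right)} + 60 = 159 \left(- 5 \left(-3 - 5\right)\right) + 60 = 159 \left(\left(-5\right) \left(-8\right)\right) + 60 = 159 \cdot 40 + 60 = 6360 + 60 = 6420$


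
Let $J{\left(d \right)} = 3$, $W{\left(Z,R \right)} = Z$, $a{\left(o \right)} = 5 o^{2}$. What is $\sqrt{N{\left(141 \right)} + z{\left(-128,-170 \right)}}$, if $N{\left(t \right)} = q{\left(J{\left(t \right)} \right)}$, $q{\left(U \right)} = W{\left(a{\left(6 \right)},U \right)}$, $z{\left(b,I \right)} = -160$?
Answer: $2 \sqrt{5} \approx 4.4721$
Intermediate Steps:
$q{\left(U \right)} = 180$ ($q{\left(U \right)} = 5 \cdot 6^{2} = 5 \cdot 36 = 180$)
$N{\left(t \right)} = 180$
$\sqrt{N{\left(141 \right)} + z{\left(-128,-170 \right)}} = \sqrt{180 - 160} = \sqrt{20} = 2 \sqrt{5}$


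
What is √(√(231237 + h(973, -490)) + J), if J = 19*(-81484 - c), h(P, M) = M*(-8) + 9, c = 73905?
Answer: √(-2952391 + √235166) ≈ 1718.1*I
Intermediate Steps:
h(P, M) = 9 - 8*M (h(P, M) = -8*M + 9 = 9 - 8*M)
J = -2952391 (J = 19*(-81484 - 1*73905) = 19*(-81484 - 73905) = 19*(-155389) = -2952391)
√(√(231237 + h(973, -490)) + J) = √(√(231237 + (9 - 8*(-490))) - 2952391) = √(√(231237 + (9 + 3920)) - 2952391) = √(√(231237 + 3929) - 2952391) = √(√235166 - 2952391) = √(-2952391 + √235166)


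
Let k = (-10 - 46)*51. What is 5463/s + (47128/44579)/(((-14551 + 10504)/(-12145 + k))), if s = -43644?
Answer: 9956428959271/2624622326724 ≈ 3.7935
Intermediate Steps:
k = -2856 (k = -56*51 = -2856)
5463/s + (47128/44579)/(((-14551 + 10504)/(-12145 + k))) = 5463/(-43644) + (47128/44579)/(((-14551 + 10504)/(-12145 - 2856))) = 5463*(-1/43644) + (47128*(1/44579))/((-4047/(-15001))) = -1821/14548 + 47128/(44579*((-4047*(-1/15001)))) = -1821/14548 + 47128/(44579*(4047/15001)) = -1821/14548 + (47128/44579)*(15001/4047) = -1821/14548 + 706967128/180411213 = 9956428959271/2624622326724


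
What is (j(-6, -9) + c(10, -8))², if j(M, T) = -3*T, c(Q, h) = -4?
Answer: 529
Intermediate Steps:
(j(-6, -9) + c(10, -8))² = (-3*(-9) - 4)² = (27 - 4)² = 23² = 529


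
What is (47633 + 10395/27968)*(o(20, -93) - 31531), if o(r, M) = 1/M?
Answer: -6425249500397/4278 ≈ -1.5019e+9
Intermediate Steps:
(47633 + 10395/27968)*(o(20, -93) - 31531) = (47633 + 10395/27968)*(1/(-93) - 31531) = (47633 + 10395*(1/27968))*(-1/93 - 31531) = (47633 + 10395/27968)*(-2932384/93) = (1332210139/27968)*(-2932384/93) = -6425249500397/4278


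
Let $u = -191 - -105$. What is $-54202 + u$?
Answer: $-54288$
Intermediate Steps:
$u = -86$ ($u = -191 + 105 = -86$)
$-54202 + u = -54202 - 86 = -54288$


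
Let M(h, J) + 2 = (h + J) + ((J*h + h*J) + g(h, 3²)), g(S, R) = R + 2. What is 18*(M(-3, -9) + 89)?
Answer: 2520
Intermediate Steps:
g(S, R) = 2 + R
M(h, J) = 9 + J + h + 2*J*h (M(h, J) = -2 + ((h + J) + ((J*h + h*J) + (2 + 3²))) = -2 + ((J + h) + ((J*h + J*h) + (2 + 9))) = -2 + ((J + h) + (2*J*h + 11)) = -2 + ((J + h) + (11 + 2*J*h)) = -2 + (11 + J + h + 2*J*h) = 9 + J + h + 2*J*h)
18*(M(-3, -9) + 89) = 18*((9 - 9 - 3 + 2*(-9)*(-3)) + 89) = 18*((9 - 9 - 3 + 54) + 89) = 18*(51 + 89) = 18*140 = 2520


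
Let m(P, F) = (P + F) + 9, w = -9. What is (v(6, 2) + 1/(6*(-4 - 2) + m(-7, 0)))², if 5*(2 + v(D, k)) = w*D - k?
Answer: 5058001/28900 ≈ 175.02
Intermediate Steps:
m(P, F) = 9 + F + P (m(P, F) = (F + P) + 9 = 9 + F + P)
v(D, k) = -2 - 9*D/5 - k/5 (v(D, k) = -2 + (-9*D - k)/5 = -2 + (-k - 9*D)/5 = -2 + (-9*D/5 - k/5) = -2 - 9*D/5 - k/5)
(v(6, 2) + 1/(6*(-4 - 2) + m(-7, 0)))² = ((-2 - 9/5*6 - ⅕*2) + 1/(6*(-4 - 2) + (9 + 0 - 7)))² = ((-2 - 54/5 - ⅖) + 1/(6*(-6) + 2))² = (-66/5 + 1/(-36 + 2))² = (-66/5 + 1/(-34))² = (-66/5 - 1/34)² = (-2249/170)² = 5058001/28900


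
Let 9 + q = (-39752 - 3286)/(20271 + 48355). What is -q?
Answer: 330336/34313 ≈ 9.6271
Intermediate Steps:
q = -330336/34313 (q = -9 + (-39752 - 3286)/(20271 + 48355) = -9 - 43038/68626 = -9 - 43038*1/68626 = -9 - 21519/34313 = -330336/34313 ≈ -9.6271)
-q = -1*(-330336/34313) = 330336/34313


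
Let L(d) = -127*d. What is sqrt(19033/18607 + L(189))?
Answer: 2*I*sqrt(2077493822579)/18607 ≈ 154.93*I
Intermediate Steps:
sqrt(19033/18607 + L(189)) = sqrt(19033/18607 - 127*189) = sqrt(19033*(1/18607) - 24003) = sqrt(19033/18607 - 24003) = sqrt(-446604788/18607) = 2*I*sqrt(2077493822579)/18607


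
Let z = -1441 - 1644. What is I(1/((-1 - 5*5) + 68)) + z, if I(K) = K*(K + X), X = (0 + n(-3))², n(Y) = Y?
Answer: -5441561/1764 ≈ -3084.8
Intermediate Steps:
z = -3085
X = 9 (X = (0 - 3)² = (-3)² = 9)
I(K) = K*(9 + K) (I(K) = K*(K + 9) = K*(9 + K))
I(1/((-1 - 5*5) + 68)) + z = (9 + 1/((-1 - 5*5) + 68))/((-1 - 5*5) + 68) - 3085 = (9 + 1/((-1 - 25) + 68))/((-1 - 25) + 68) - 3085 = (9 + 1/(-26 + 68))/(-26 + 68) - 3085 = (9 + 1/42)/42 - 3085 = (1/42)*(379/42) - 3085 = 379/1764 - 3085 = -5441561/1764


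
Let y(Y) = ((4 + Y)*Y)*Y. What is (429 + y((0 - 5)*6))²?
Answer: 527666841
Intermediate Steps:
y(Y) = Y²*(4 + Y) (y(Y) = (Y*(4 + Y))*Y = Y²*(4 + Y))
(429 + y((0 - 5)*6))² = (429 + ((0 - 5)*6)²*(4 + (0 - 5)*6))² = (429 + (-5*6)²*(4 - 5*6))² = (429 + (-30)²*(4 - 30))² = (429 + 900*(-26))² = (429 - 23400)² = (-22971)² = 527666841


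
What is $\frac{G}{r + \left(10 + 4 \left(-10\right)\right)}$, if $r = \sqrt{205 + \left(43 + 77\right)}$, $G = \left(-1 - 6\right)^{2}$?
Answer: $- \frac{294}{115} - \frac{49 \sqrt{13}}{115} \approx -4.0928$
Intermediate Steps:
$G = 49$ ($G = \left(-7\right)^{2} = 49$)
$r = 5 \sqrt{13}$ ($r = \sqrt{205 + 120} = \sqrt{325} = 5 \sqrt{13} \approx 18.028$)
$\frac{G}{r + \left(10 + 4 \left(-10\right)\right)} = \frac{1}{5 \sqrt{13} + \left(10 + 4 \left(-10\right)\right)} 49 = \frac{1}{5 \sqrt{13} + \left(10 - 40\right)} 49 = \frac{1}{5 \sqrt{13} - 30} \cdot 49 = \frac{1}{-30 + 5 \sqrt{13}} \cdot 49 = \frac{49}{-30 + 5 \sqrt{13}}$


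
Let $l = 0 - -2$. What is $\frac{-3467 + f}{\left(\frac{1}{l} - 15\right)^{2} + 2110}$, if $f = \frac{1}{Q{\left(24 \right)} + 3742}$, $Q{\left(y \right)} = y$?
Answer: $- \frac{26113442}{17476123} \approx -1.4942$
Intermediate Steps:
$l = 2$ ($l = 0 + 2 = 2$)
$f = \frac{1}{3766}$ ($f = \frac{1}{24 + 3742} = \frac{1}{3766} \approx 0.00026553$)
$\frac{-3467 + f}{\left(\frac{1}{l} - 15\right)^{2} + 2110} = \frac{-3467 + \frac{1}{3766}}{\left(\frac{1}{2} - 15\right)^{2} + 2110} = - \frac{13056721}{3766 \left(\left(\frac{1}{2} - 15\right)^{2} + 2110\right)} = - \frac{13056721}{3766 \left(\left(- \frac{29}{2}\right)^{2} + 2110\right)} = - \frac{13056721}{3766 \left(\frac{841}{4} + 2110\right)} = - \frac{13056721}{3766 \cdot \frac{9281}{4}} = \left(- \frac{13056721}{3766}\right) \frac{4}{9281} = - \frac{26113442}{17476123}$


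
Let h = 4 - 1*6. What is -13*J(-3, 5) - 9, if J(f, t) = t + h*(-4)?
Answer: -178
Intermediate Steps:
h = -2 (h = 4 - 6 = -2)
J(f, t) = 8 + t (J(f, t) = t - 2*(-4) = t + 8 = 8 + t)
-13*J(-3, 5) - 9 = -13*(8 + 5) - 9 = -13*13 - 9 = -169 - 9 = -178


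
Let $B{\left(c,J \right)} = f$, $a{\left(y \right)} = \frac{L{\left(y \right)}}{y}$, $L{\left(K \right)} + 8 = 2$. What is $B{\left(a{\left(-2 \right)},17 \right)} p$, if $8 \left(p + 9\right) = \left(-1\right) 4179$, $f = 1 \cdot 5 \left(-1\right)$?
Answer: $\frac{21255}{8} \approx 2656.9$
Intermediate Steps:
$L{\left(K \right)} = -6$ ($L{\left(K \right)} = -8 + 2 = -6$)
$f = -5$ ($f = 5 \left(-1\right) = -5$)
$a{\left(y \right)} = - \frac{6}{y}$
$B{\left(c,J \right)} = -5$
$p = - \frac{4251}{8}$ ($p = -9 + \frac{\left(-1\right) 4179}{8} = -9 + \frac{1}{8} \left(-4179\right) = -9 - \frac{4179}{8} = - \frac{4251}{8} \approx -531.38$)
$B{\left(a{\left(-2 \right)},17 \right)} p = \left(-5\right) \left(- \frac{4251}{8}\right) = \frac{21255}{8}$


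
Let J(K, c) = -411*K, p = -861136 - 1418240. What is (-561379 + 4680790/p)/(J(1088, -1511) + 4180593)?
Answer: -639799250147/4254939671400 ≈ -0.15037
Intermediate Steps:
p = -2279376
(-561379 + 4680790/p)/(J(1088, -1511) + 4180593) = (-561379 + 4680790/(-2279376))/(-411*1088 + 4180593) = (-561379 + 4680790*(-1/2279376))/(-447168 + 4180593) = (-561379 - 2340395/1139688)/3733425 = -639799250147/1139688*1/3733425 = -639799250147/4254939671400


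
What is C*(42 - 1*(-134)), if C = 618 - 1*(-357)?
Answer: 171600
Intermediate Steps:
C = 975 (C = 618 + 357 = 975)
C*(42 - 1*(-134)) = 975*(42 - 1*(-134)) = 975*(42 + 134) = 975*176 = 171600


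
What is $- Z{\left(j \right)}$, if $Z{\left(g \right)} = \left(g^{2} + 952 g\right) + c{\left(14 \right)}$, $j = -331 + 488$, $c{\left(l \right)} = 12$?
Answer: $-174125$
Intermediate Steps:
$j = 157$
$Z{\left(g \right)} = 12 + g^{2} + 952 g$ ($Z{\left(g \right)} = \left(g^{2} + 952 g\right) + 12 = 12 + g^{2} + 952 g$)
$- Z{\left(j \right)} = - (12 + 157^{2} + 952 \cdot 157) = - (12 + 24649 + 149464) = \left(-1\right) 174125 = -174125$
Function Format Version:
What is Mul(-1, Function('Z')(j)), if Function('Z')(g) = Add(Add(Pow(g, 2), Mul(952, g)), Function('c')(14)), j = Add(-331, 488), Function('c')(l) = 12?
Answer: -174125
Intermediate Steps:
j = 157
Function('Z')(g) = Add(12, Pow(g, 2), Mul(952, g)) (Function('Z')(g) = Add(Add(Pow(g, 2), Mul(952, g)), 12) = Add(12, Pow(g, 2), Mul(952, g)))
Mul(-1, Function('Z')(j)) = Mul(-1, Add(12, Pow(157, 2), Mul(952, 157))) = Mul(-1, Add(12, 24649, 149464)) = Mul(-1, 174125) = -174125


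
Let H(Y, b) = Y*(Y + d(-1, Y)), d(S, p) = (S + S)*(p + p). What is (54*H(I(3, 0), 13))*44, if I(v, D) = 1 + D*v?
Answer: -7128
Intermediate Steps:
d(S, p) = 4*S*p (d(S, p) = (2*S)*(2*p) = 4*S*p)
H(Y, b) = -3*Y**2 (H(Y, b) = Y*(Y + 4*(-1)*Y) = Y*(Y - 4*Y) = Y*(-3*Y) = -3*Y**2)
(54*H(I(3, 0), 13))*44 = (54*(-3*(1 + 0*3)**2))*44 = (54*(-3*(1 + 0)**2))*44 = (54*(-3*1**2))*44 = (54*(-3*1))*44 = (54*(-3))*44 = -162*44 = -7128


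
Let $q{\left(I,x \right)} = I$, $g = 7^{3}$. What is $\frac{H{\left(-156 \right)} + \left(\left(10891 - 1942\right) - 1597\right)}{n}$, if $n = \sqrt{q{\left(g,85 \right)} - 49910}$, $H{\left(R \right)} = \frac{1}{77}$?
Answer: $- \frac{566105 i \sqrt{49567}}{3816659} \approx - 33.023 i$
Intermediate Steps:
$H{\left(R \right)} = \frac{1}{77}$
$g = 343$
$n = i \sqrt{49567}$ ($n = \sqrt{343 - 49910} = \sqrt{-49567} = i \sqrt{49567} \approx 222.64 i$)
$\frac{H{\left(-156 \right)} + \left(\left(10891 - 1942\right) - 1597\right)}{n} = \frac{\frac{1}{77} + \left(\left(10891 - 1942\right) - 1597\right)}{i \sqrt{49567}} = \left(\frac{1}{77} + \left(8949 - 1597\right)\right) \left(- \frac{i \sqrt{49567}}{49567}\right) = \left(\frac{1}{77} + 7352\right) \left(- \frac{i \sqrt{49567}}{49567}\right) = \frac{566105 \left(- \frac{i \sqrt{49567}}{49567}\right)}{77} = - \frac{566105 i \sqrt{49567}}{3816659}$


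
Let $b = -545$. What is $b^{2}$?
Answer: $297025$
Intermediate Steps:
$b^{2} = \left(-545\right)^{2} = 297025$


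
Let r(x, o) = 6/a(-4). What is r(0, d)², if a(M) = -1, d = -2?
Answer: 36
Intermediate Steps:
r(x, o) = -6 (r(x, o) = 6/(-1) = 6*(-1) = -6)
r(0, d)² = (-6)² = 36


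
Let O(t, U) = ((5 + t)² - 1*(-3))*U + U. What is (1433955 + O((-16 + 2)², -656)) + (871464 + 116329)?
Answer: -24083932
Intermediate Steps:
O(t, U) = U + U*(3 + (5 + t)²) (O(t, U) = ((5 + t)² + 3)*U + U = (3 + (5 + t)²)*U + U = U*(3 + (5 + t)²) + U = U + U*(3 + (5 + t)²))
(1433955 + O((-16 + 2)², -656)) + (871464 + 116329) = (1433955 - 656*(4 + (5 + (-16 + 2)²)²)) + (871464 + 116329) = (1433955 - 656*(4 + (5 + (-14)²)²)) + 987793 = (1433955 - 656*(4 + (5 + 196)²)) + 987793 = (1433955 - 656*(4 + 201²)) + 987793 = (1433955 - 656*(4 + 40401)) + 987793 = (1433955 - 656*40405) + 987793 = (1433955 - 26505680) + 987793 = -25071725 + 987793 = -24083932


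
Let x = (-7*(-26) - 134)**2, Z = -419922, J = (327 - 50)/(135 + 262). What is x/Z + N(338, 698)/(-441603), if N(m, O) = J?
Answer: -22446960181/4089956085639 ≈ -0.0054883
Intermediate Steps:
J = 277/397 ≈ 0.69773
N(m, O) = 277/397
x = 2304 (x = (182 - 134)**2 = 48**2 = 2304)
x/Z + N(338, 698)/(-441603) = 2304/(-419922) + (277/397)/(-441603) = 2304*(-1/419922) + (277/397)*(-1/441603) = -128/23329 - 277/175316391 = -22446960181/4089956085639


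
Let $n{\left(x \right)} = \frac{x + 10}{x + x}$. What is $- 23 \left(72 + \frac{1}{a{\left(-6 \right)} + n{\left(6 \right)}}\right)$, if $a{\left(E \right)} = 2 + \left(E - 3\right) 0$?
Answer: $- \frac{16629}{10} \approx -1662.9$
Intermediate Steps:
$a{\left(E \right)} = 2$ ($a{\left(E \right)} = 2 + \left(-3 + E\right) 0 = 2 + 0 = 2$)
$n{\left(x \right)} = \frac{10 + x}{2 x}$
$- 23 \left(72 + \frac{1}{a{\left(-6 \right)} + n{\left(6 \right)}}\right) = - 23 \left(72 + \frac{1}{2 + \frac{10 + 6}{2 \cdot 6}}\right) = - 23 \left(72 + \frac{1}{2 + \frac{1}{2} \cdot \frac{1}{6} \cdot 16}\right) = - 23 \left(72 + \frac{1}{2 + \frac{4}{3}}\right) = - 23 \left(72 + \frac{1}{\frac{10}{3}}\right) = - 23 \left(72 + \frac{3}{10}\right) = \left(-23\right) \frac{723}{10} = - \frac{16629}{10}$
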